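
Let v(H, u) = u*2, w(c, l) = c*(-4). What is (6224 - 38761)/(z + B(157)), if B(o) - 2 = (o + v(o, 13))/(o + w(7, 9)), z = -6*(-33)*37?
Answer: -1399091/315165 ≈ -4.4392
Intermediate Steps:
w(c, l) = -4*c
v(H, u) = 2*u
z = 7326 (z = 198*37 = 7326)
B(o) = 2 + (26 + o)/(-28 + o) (B(o) = 2 + (o + 2*13)/(o - 4*7) = 2 + (o + 26)/(o - 28) = 2 + (26 + o)/(-28 + o))
(6224 - 38761)/(z + B(157)) = (6224 - 38761)/(7326 + 3*(-10 + 157)/(-28 + 157)) = -32537/(7326 + 3*147/129) = -32537/(7326 + 3*(1/129)*147) = -32537/(7326 + 147/43) = -32537/315165/43 = -32537*43/315165 = -1399091/315165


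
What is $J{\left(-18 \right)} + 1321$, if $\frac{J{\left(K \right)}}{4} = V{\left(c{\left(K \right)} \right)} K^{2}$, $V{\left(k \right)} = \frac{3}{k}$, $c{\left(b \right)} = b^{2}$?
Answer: $1333$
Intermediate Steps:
$J{\left(K \right)} = 12$ ($J{\left(K \right)} = 4 \frac{3}{K^{2}} K^{2} = 4 \cdot 3 = 12$)
$J{\left(-18 \right)} + 1321 = 12 + 1321 = 1333$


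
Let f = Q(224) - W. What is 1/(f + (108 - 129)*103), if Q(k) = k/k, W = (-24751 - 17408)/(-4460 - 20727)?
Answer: -25187/54496453 ≈ -0.00046218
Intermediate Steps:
W = 42159/25187 (W = -42159/(-25187) = -42159*(-1/25187) = 42159/25187 ≈ 1.6738)
Q(k) = 1
f = -16972/25187 (f = 1 - 1*42159/25187 = 1 - 42159/25187 = -16972/25187 ≈ -0.67384)
1/(f + (108 - 129)*103) = 1/(-16972/25187 + (108 - 129)*103) = 1/(-16972/25187 - 21*103) = 1/(-16972/25187 - 2163) = 1/(-54496453/25187) = -25187/54496453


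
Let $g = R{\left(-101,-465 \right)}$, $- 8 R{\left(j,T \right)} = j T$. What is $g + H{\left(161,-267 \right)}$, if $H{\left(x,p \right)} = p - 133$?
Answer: $- \frac{50165}{8} \approx -6270.6$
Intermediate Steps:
$R{\left(j,T \right)} = - \frac{T j}{8}$ ($R{\left(j,T \right)} = - \frac{j T}{8} = - \frac{T j}{8}$)
$H{\left(x,p \right)} = -133 + p$ ($H{\left(x,p \right)} = p - 133 = -133 + p$)
$g = - \frac{46965}{8}$ ($g = \left(- \frac{1}{8}\right) \left(-465\right) \left(-101\right) = - \frac{46965}{8} \approx -5870.6$)
$g + H{\left(161,-267 \right)} = - \frac{46965}{8} - 400 = - \frac{50165}{8}$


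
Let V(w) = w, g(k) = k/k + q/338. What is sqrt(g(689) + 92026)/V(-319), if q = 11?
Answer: -sqrt(62210274)/8294 ≈ -0.95097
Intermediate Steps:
g(k) = 349/338 (g(k) = k/k + 11/338 = 1 + 11*(1/338) = 1 + 11/338 = 349/338)
sqrt(g(689) + 92026)/V(-319) = sqrt(349/338 + 92026)/(-319) = sqrt(31105137/338)*(-1/319) = (sqrt(62210274)/26)*(-1/319) = -sqrt(62210274)/8294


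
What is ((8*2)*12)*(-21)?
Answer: -4032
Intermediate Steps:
((8*2)*12)*(-21) = (16*12)*(-21) = 192*(-21) = -4032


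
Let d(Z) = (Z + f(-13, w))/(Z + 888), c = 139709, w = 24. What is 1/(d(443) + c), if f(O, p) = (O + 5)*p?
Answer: 1331/185952930 ≈ 7.1577e-6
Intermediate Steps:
f(O, p) = p*(5 + O) (f(O, p) = (5 + O)*p = p*(5 + O))
d(Z) = (-192 + Z)/(888 + Z) (d(Z) = (Z + 24*(5 - 13))/(Z + 888) = (Z + 24*(-8))/(888 + Z) = (Z - 192)/(888 + Z) = (-192 + Z)/(888 + Z))
1/(d(443) + c) = 1/((-192 + 443)/(888 + 443) + 139709) = 1/(251/1331 + 139709) = 1/(185952930/1331) = 1331/185952930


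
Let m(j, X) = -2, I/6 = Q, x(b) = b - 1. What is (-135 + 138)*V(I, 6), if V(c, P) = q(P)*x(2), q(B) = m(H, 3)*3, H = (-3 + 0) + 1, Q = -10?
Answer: -18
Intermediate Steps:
x(b) = -1 + b
H = -2 (H = -3 + 1 = -2)
I = -60 (I = 6*(-10) = -60)
q(B) = -6 (q(B) = -2*3 = -6)
V(c, P) = -6 (V(c, P) = -6*(-1 + 2) = -6*1 = -6)
(-135 + 138)*V(I, 6) = (-135 + 138)*(-6) = 3*(-6) = -18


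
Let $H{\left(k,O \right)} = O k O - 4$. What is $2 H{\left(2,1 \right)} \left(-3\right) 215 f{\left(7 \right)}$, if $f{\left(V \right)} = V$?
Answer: $18060$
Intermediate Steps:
$H{\left(k,O \right)} = -4 + k O^{2}$ ($H{\left(k,O \right)} = k O^{2} - 4 = -4 + k O^{2}$)
$2 H{\left(2,1 \right)} \left(-3\right) 215 f{\left(7 \right)} = 2 \left(-4 + 2 \cdot 1^{2}\right) \left(-3\right) 215 \cdot 7 = 2 \left(-4 + 2 \cdot 1\right) \left(-3\right) 215 \cdot 7 = 2 \left(-4 + 2\right) \left(-3\right) 215 \cdot 7 = 2 \left(-2\right) \left(-3\right) 215 \cdot 7 = \left(-4\right) \left(-3\right) 215 \cdot 7 = 12 \cdot 215 \cdot 7 = 2580 \cdot 7 = 18060$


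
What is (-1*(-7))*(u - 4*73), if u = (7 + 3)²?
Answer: -1344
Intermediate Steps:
u = 100 (u = 10² = 100)
(-1*(-7))*(u - 4*73) = (-1*(-7))*(100 - 4*73) = 7*(100 - 292) = 7*(-192) = -1344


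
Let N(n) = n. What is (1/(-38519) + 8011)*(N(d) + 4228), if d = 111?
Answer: 1338909997012/38519 ≈ 3.4760e+7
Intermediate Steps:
(1/(-38519) + 8011)*(N(d) + 4228) = (1/(-38519) + 8011)*(111 + 4228) = (-1/38519 + 8011)*4339 = (308575708/38519)*4339 = 1338909997012/38519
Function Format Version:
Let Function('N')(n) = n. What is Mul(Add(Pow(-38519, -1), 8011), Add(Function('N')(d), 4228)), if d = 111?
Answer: Rational(1338909997012, 38519) ≈ 3.4760e+7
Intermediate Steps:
Mul(Add(Pow(-38519, -1), 8011), Add(Function('N')(d), 4228)) = Mul(Add(Pow(-38519, -1), 8011), Add(111, 4228)) = Mul(Add(Rational(-1, 38519), 8011), 4339) = Mul(Rational(308575708, 38519), 4339) = Rational(1338909997012, 38519)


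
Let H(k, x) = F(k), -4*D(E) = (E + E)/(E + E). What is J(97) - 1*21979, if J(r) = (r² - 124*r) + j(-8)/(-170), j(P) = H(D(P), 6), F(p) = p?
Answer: -16726639/680 ≈ -24598.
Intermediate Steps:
D(E) = -¼ (D(E) = -(E + E)/(4*(E + E)) = -2*E/(4*(2*E)) = -2*E*1/(2*E)/4 = -¼*1 = -¼)
H(k, x) = k
j(P) = -¼
J(r) = 1/680 + r² - 124*r (J(r) = (r² - 124*r) - ¼/(-170) = (r² - 124*r) - ¼*(-1/170) = (r² - 124*r) + 1/680 = 1/680 + r² - 124*r)
J(97) - 1*21979 = (1/680 + 97² - 124*97) - 1*21979 = (1/680 + 9409 - 12028) - 21979 = -1780919/680 - 21979 = -16726639/680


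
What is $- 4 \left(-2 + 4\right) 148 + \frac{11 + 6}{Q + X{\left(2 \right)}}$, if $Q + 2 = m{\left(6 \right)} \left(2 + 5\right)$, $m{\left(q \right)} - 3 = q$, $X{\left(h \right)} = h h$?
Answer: $- \frac{76943}{65} \approx -1183.7$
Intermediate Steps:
$X{\left(h \right)} = h^{2}$
$m{\left(q \right)} = 3 + q$
$Q = 61$ ($Q = -2 + \left(3 + 6\right) \left(2 + 5\right) = -2 + 9 \cdot 7 = -2 + 63 = 61$)
$- 4 \left(-2 + 4\right) 148 + \frac{11 + 6}{Q + X{\left(2 \right)}} = - 4 \left(-2 + 4\right) 148 + \frac{11 + 6}{61 + 2^{2}} = \left(-4\right) 2 \cdot 148 + \frac{17}{61 + 4} = \left(-8\right) 148 + \frac{17}{65} = -1184 + 17 \cdot \frac{1}{65} = -1184 + \frac{17}{65} = - \frac{76943}{65}$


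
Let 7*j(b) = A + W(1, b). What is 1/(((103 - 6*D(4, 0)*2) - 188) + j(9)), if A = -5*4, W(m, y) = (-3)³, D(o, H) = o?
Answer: -7/978 ≈ -0.0071575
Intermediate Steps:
W(m, y) = -27
A = -20
j(b) = -47/7 (j(b) = (-20 - 27)/7 = (⅐)*(-47) = -47/7)
1/(((103 - 6*D(4, 0)*2) - 188) + j(9)) = 1/(((103 - 6*4*2) - 188) - 47/7) = 1/(((103 - 24*2) - 188) - 47/7) = 1/(((103 - 48) - 188) - 47/7) = 1/((55 - 188) - 47/7) = 1/(-133 - 47/7) = 1/(-978/7) = -7/978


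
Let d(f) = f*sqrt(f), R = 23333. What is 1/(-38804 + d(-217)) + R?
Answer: 35372098314953/1515968729 + 217*I*sqrt(217)/1515968729 ≈ 23333.0 + 2.1086e-6*I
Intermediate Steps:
d(f) = f**(3/2)
1/(-38804 + d(-217)) + R = 1/(-38804 + (-217)**(3/2)) + 23333 = 1/(-38804 - 217*I*sqrt(217)) + 23333 = 23333 + 1/(-38804 - 217*I*sqrt(217))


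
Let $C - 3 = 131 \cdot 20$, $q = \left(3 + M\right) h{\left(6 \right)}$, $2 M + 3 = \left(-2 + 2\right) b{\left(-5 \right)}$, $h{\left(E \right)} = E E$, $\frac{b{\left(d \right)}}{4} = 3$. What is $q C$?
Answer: $141642$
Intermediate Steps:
$b{\left(d \right)} = 12$ ($b{\left(d \right)} = 4 \cdot 3 = 12$)
$h{\left(E \right)} = E^{2}$
$M = - \frac{3}{2}$ ($M = - \frac{3}{2} + \frac{\left(-2 + 2\right) 12}{2} = - \frac{3}{2} + \frac{0 \cdot 12}{2} = - \frac{3}{2} + \frac{1}{2} \cdot 0 = - \frac{3}{2} + 0 = - \frac{3}{2} \approx -1.5$)
$q = 54$ ($q = \left(3 - \frac{3}{2}\right) 6^{2} = \frac{3}{2} \cdot 36 = 54$)
$C = 2623$ ($C = 3 + 131 \cdot 20 = 3 + 2620 = 2623$)
$q C = 54 \cdot 2623 = 141642$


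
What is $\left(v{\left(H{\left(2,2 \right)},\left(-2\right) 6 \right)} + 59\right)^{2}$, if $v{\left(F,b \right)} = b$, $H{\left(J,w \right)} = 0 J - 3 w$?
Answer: $2209$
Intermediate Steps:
$H{\left(J,w \right)} = - 3 w$ ($H{\left(J,w \right)} = 0 - 3 w = - 3 w$)
$\left(v{\left(H{\left(2,2 \right)},\left(-2\right) 6 \right)} + 59\right)^{2} = \left(\left(-2\right) 6 + 59\right)^{2} = \left(-12 + 59\right)^{2} = 47^{2} = 2209$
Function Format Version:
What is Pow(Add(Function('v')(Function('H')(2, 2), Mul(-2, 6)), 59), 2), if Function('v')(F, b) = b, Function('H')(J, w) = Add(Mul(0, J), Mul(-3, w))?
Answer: 2209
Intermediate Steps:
Function('H')(J, w) = Mul(-3, w) (Function('H')(J, w) = Add(0, Mul(-3, w)) = Mul(-3, w))
Pow(Add(Function('v')(Function('H')(2, 2), Mul(-2, 6)), 59), 2) = Pow(Add(Mul(-2, 6), 59), 2) = Pow(Add(-12, 59), 2) = Pow(47, 2) = 2209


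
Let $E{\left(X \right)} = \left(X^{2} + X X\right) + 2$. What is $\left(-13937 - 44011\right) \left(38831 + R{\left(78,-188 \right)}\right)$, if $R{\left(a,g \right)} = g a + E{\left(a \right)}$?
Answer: $-2105656476$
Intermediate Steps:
$E{\left(X \right)} = 2 + 2 X^{2}$ ($E{\left(X \right)} = \left(X^{2} + X^{2}\right) + 2 = 2 X^{2} + 2 = 2 + 2 X^{2}$)
$R{\left(a,g \right)} = 2 + 2 a^{2} + a g$ ($R{\left(a,g \right)} = g a + \left(2 + 2 a^{2}\right) = a g + \left(2 + 2 a^{2}\right) = 2 + 2 a^{2} + a g$)
$\left(-13937 - 44011\right) \left(38831 + R{\left(78,-188 \right)}\right) = \left(-13937 - 44011\right) \left(38831 + \left(2 + 2 \cdot 78^{2} + 78 \left(-188\right)\right)\right) = - 57948 \left(38831 + \left(2 + 2 \cdot 6084 - 14664\right)\right) = - 57948 \left(38831 + \left(2 + 12168 - 14664\right)\right) = - 57948 \left(38831 - 2494\right) = \left(-57948\right) 36337 = -2105656476$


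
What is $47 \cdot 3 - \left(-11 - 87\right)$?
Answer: $239$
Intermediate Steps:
$47 \cdot 3 - \left(-11 - 87\right) = 141 - \left(-11 - 87\right) = 141 - -98 = 141 + 98 = 239$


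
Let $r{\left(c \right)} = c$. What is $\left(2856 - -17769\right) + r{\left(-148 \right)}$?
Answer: $20477$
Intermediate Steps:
$\left(2856 - -17769\right) + r{\left(-148 \right)} = \left(2856 - -17769\right) - 148 = \left(2856 + 17769\right) - 148 = 20625 - 148 = 20477$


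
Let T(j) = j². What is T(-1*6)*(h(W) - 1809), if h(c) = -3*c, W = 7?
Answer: -65880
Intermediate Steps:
T(-1*6)*(h(W) - 1809) = (-1*6)²*(-3*7 - 1809) = (-6)²*(-21 - 1809) = 36*(-1830) = -65880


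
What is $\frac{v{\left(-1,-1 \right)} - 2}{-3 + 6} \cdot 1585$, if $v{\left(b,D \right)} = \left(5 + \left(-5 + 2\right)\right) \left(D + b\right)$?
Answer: $-3170$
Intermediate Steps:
$v{\left(b,D \right)} = 2 D + 2 b$ ($v{\left(b,D \right)} = \left(5 - 3\right) \left(D + b\right) = 2 \left(D + b\right) = 2 D + 2 b$)
$\frac{v{\left(-1,-1 \right)} - 2}{-3 + 6} \cdot 1585 = \frac{\left(2 \left(-1\right) + 2 \left(-1\right)\right) - 2}{-3 + 6} \cdot 1585 = \frac{\left(-2 - 2\right) - 2}{3} \cdot 1585 = \left(-4 - 2\right) \frac{1}{3} \cdot 1585 = \left(-6\right) \frac{1}{3} \cdot 1585 = \left(-2\right) 1585 = -3170$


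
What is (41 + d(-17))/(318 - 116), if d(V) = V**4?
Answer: 41781/101 ≈ 413.67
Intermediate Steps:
(41 + d(-17))/(318 - 116) = (41 + (-17)**4)/(318 - 116) = (41 + 83521)/202 = 83562*(1/202) = 41781/101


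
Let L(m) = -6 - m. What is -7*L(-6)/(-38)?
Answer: 0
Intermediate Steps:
-7*L(-6)/(-38) = -7*(-6 - 1*(-6))/(-38) = -7*(-6 + 6)*(-1)/38 = -0*(-1)/38 = -7*0 = 0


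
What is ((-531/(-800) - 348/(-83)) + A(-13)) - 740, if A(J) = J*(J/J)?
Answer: -49676727/66400 ≈ -748.14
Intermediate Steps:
A(J) = J (A(J) = J*1 = J)
((-531/(-800) - 348/(-83)) + A(-13)) - 740 = ((-531/(-800) - 348/(-83)) - 13) - 740 = ((-531*(-1/800) - 348*(-1/83)) - 13) - 740 = ((531/800 + 348/83) - 13) - 740 = (322473/66400 - 13) - 740 = -540727/66400 - 740 = -49676727/66400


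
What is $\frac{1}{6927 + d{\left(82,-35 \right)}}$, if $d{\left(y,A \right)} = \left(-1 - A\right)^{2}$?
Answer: $\frac{1}{8083} \approx 0.00012372$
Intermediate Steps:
$\frac{1}{6927 + d{\left(82,-35 \right)}} = \frac{1}{6927 + \left(1 - 35\right)^{2}} = \frac{1}{6927 + \left(-34\right)^{2}} = \frac{1}{6927 + 1156} = \frac{1}{8083}$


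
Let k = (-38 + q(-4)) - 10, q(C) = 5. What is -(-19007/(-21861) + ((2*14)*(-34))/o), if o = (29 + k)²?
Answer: 87175/21861 ≈ 3.9877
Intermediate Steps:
k = -43 (k = (-38 + 5) - 10 = -33 - 10 = -43)
o = 196 (o = (29 - 43)² = (-14)² = 196)
-(-19007/(-21861) + ((2*14)*(-34))/o) = -(-19007/(-21861) + ((2*14)*(-34))/196) = -(-19007*(-1/21861) + (28*(-34))*(1/196)) = -(19007/21861 - 952*1/196) = -(19007/21861 - 34/7) = -1*(-87175/21861) = 87175/21861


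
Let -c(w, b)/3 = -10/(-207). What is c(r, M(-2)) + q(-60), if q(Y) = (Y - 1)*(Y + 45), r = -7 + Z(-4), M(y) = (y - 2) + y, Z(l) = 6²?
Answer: 63125/69 ≈ 914.86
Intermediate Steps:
Z(l) = 36
M(y) = -2 + 2*y (M(y) = (-2 + y) + y = -2 + 2*y)
r = 29 (r = -7 + 36 = 29)
c(w, b) = -10/69 (c(w, b) = -(-30)/(-207) = -(-30)*(-1)/207 = -3*10/207 = -10/69)
q(Y) = (-1 + Y)*(45 + Y)
c(r, M(-2)) + q(-60) = -10/69 + (-45 + (-60)² + 44*(-60)) = -10/69 + (-45 + 3600 - 2640) = -10/69 + 915 = 63125/69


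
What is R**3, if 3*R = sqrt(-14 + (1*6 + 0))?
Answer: -16*I*sqrt(2)/27 ≈ -0.83805*I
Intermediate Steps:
R = 2*I*sqrt(2)/3 (R = sqrt(-14 + (1*6 + 0))/3 = sqrt(-14 + (6 + 0))/3 = sqrt(-14 + 6)/3 = sqrt(-8)/3 = (2*I*sqrt(2))/3 = 2*I*sqrt(2)/3 ≈ 0.94281*I)
R**3 = (2*I*sqrt(2)/3)**3 = -16*I*sqrt(2)/27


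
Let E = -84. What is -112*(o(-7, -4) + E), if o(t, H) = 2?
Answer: 9184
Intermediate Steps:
-112*(o(-7, -4) + E) = -112*(2 - 84) = -112*(-82) = 9184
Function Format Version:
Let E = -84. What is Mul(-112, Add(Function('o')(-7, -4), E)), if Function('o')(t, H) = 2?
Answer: 9184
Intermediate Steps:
Mul(-112, Add(Function('o')(-7, -4), E)) = Mul(-112, Add(2, -84)) = Mul(-112, -82) = 9184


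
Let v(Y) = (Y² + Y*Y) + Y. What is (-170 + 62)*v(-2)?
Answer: -648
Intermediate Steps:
v(Y) = Y + 2*Y² (v(Y) = (Y² + Y²) + Y = 2*Y² + Y = Y + 2*Y²)
(-170 + 62)*v(-2) = (-170 + 62)*(-2*(1 + 2*(-2))) = -(-216)*(1 - 4) = -(-216)*(-3) = -108*6 = -648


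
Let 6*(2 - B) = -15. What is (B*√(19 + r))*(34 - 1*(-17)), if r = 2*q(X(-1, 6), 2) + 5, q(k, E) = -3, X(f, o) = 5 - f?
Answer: 1377*√2/2 ≈ 973.69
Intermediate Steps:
B = 9/2 (B = 2 - ⅙*(-15) = 2 + 5/2 = 9/2 ≈ 4.5000)
r = -1 (r = 2*(-3) + 5 = -6 + 5 = -1)
(B*√(19 + r))*(34 - 1*(-17)) = (9*√(19 - 1)/2)*(34 - 1*(-17)) = (9*√18/2)*(34 + 17) = (9*(3*√2)/2)*51 = (27*√2/2)*51 = 1377*√2/2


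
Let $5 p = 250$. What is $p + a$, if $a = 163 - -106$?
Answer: $319$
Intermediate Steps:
$p = 50$ ($p = \frac{1}{5} \cdot 250 = 50$)
$a = 269$ ($a = 163 + 106 = 269$)
$p + a = 50 + 269 = 319$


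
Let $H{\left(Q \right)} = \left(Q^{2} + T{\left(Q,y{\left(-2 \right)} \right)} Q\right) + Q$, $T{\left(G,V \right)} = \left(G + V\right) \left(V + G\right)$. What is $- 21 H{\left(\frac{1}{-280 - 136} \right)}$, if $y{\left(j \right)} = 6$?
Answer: $\frac{134350965}{71991296} \approx 1.8662$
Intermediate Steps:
$T{\left(G,V \right)} = \left(G + V\right)^{2}$ ($T{\left(G,V \right)} = \left(G + V\right) \left(G + V\right) = \left(G + V\right)^{2}$)
$H{\left(Q \right)} = Q + Q^{2} + Q \left(6 + Q\right)^{2}$ ($H{\left(Q \right)} = \left(Q^{2} + \left(Q + 6\right)^{2} Q\right) + Q = \left(Q^{2} + \left(6 + Q\right)^{2} Q\right) + Q = \left(Q^{2} + Q \left(6 + Q\right)^{2}\right) + Q = Q + Q^{2} + Q \left(6 + Q\right)^{2}$)
$- 21 H{\left(\frac{1}{-280 - 136} \right)} = - 21 \frac{1 + \frac{1}{-280 - 136} + \left(6 + \frac{1}{-280 - 136}\right)^{2}}{-280 - 136} = - 21 \frac{1 + \frac{1}{-416} + \left(6 + \frac{1}{-416}\right)^{2}}{-416} = - 21 \left(- \frac{1 - \frac{1}{416} + \left(6 - \frac{1}{416}\right)^{2}}{416}\right) = - 21 \left(- \frac{1 - \frac{1}{416} + \left(\frac{2495}{416}\right)^{2}}{416}\right) = - 21 \left(- \frac{1 - \frac{1}{416} + \frac{6225025}{173056}}{416}\right) = - 21 \left(\left(- \frac{1}{416}\right) \frac{6397665}{173056}\right) = \left(-21\right) \left(- \frac{6397665}{71991296}\right) = \frac{134350965}{71991296}$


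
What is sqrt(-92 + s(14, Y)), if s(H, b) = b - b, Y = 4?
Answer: 2*I*sqrt(23) ≈ 9.5917*I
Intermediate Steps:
s(H, b) = 0
sqrt(-92 + s(14, Y)) = sqrt(-92 + 0) = sqrt(-92) = 2*I*sqrt(23)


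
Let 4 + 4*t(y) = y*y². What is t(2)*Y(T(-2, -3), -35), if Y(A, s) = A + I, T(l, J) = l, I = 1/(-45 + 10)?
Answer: -71/35 ≈ -2.0286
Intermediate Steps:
I = -1/35 (I = 1/(-35) = -1/35 ≈ -0.028571)
Y(A, s) = -1/35 + A (Y(A, s) = A - 1/35 = -1/35 + A)
t(y) = -1 + y³/4 (t(y) = -1 + (y*y²)/4 = -1 + y³/4)
t(2)*Y(T(-2, -3), -35) = (-1 + (¼)*2³)*(-1/35 - 2) = (-1 + (¼)*8)*(-71/35) = (-1 + 2)*(-71/35) = 1*(-71/35) = -71/35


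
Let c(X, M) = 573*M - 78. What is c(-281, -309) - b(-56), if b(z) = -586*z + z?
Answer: -209895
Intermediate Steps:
c(X, M) = -78 + 573*M
b(z) = -585*z
c(-281, -309) - b(-56) = (-78 + 573*(-309)) - (-585)*(-56) = (-78 - 177057) - 1*32760 = -177135 - 32760 = -209895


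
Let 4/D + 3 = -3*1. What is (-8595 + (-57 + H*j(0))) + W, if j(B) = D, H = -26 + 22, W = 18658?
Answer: 30026/3 ≈ 10009.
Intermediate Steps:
H = -4
D = -⅔ (D = 4/(-3 - 3*1) = 4/(-3 - 3) = 4/(-6) = 4*(-⅙) = -⅔ ≈ -0.66667)
j(B) = -⅔
(-8595 + (-57 + H*j(0))) + W = (-8595 + (-57 - 4*(-⅔))) + 18658 = (-8595 + (-57 + 8/3)) + 18658 = (-8595 - 163/3) + 18658 = -25948/3 + 18658 = 30026/3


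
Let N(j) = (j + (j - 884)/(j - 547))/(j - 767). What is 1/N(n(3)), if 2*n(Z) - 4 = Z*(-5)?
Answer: 1707225/8597 ≈ 198.58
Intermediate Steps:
n(Z) = 2 - 5*Z/2 (n(Z) = 2 + (Z*(-5))/2 = 2 + (-5*Z)/2 = 2 - 5*Z/2)
N(j) = (j + (-884 + j)/(-547 + j))/(-767 + j)
1/N(n(3)) = 1/((-884 + (2 - 5/2*3)² - 546*(2 - 5/2*3))/(419549 + (2 - 5/2*3)² - 1314*(2 - 5/2*3))) = 1/((-884 + (2 - 15/2)² - 546*(2 - 15/2))/(419549 + (2 - 15/2)² - 1314*(2 - 15/2))) = 1/((-884 + (-11/2)² - 546*(-11/2))/(419549 + (-11/2)² - 1314*(-11/2))) = 1/((-884 + 121/4 + 3003)/(419549 + 121/4 + 7227)) = 1/((8597/4)/(1707225/4)) = 1/((4/1707225)*(8597/4)) = 1/(8597/1707225) = 1707225/8597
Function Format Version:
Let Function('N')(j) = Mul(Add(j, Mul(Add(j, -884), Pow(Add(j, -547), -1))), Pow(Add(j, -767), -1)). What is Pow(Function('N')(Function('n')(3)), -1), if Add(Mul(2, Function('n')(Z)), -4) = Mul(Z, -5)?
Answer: Rational(1707225, 8597) ≈ 198.58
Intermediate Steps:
Function('n')(Z) = Add(2, Mul(Rational(-5, 2), Z)) (Function('n')(Z) = Add(2, Mul(Rational(1, 2), Mul(Z, -5))) = Add(2, Mul(Rational(1, 2), Mul(-5, Z))) = Add(2, Mul(Rational(-5, 2), Z)))
Function('N')(j) = Mul(Pow(Add(-767, j), -1), Add(j, Mul(Pow(Add(-547, j), -1), Add(-884, j)))) (Function('N')(j) = Mul(Add(j, Mul(Add(-884, j), Pow(Add(-547, j), -1))), Pow(Add(-767, j), -1)) = Mul(Add(j, Mul(Pow(Add(-547, j), -1), Add(-884, j))), Pow(Add(-767, j), -1)) = Mul(Pow(Add(-767, j), -1), Add(j, Mul(Pow(Add(-547, j), -1), Add(-884, j)))))
Pow(Function('N')(Function('n')(3)), -1) = Pow(Mul(Pow(Add(419549, Pow(Add(2, Mul(Rational(-5, 2), 3)), 2), Mul(-1314, Add(2, Mul(Rational(-5, 2), 3)))), -1), Add(-884, Pow(Add(2, Mul(Rational(-5, 2), 3)), 2), Mul(-546, Add(2, Mul(Rational(-5, 2), 3))))), -1) = Pow(Mul(Pow(Add(419549, Pow(Add(2, Rational(-15, 2)), 2), Mul(-1314, Add(2, Rational(-15, 2)))), -1), Add(-884, Pow(Add(2, Rational(-15, 2)), 2), Mul(-546, Add(2, Rational(-15, 2))))), -1) = Pow(Mul(Pow(Add(419549, Pow(Rational(-11, 2), 2), Mul(-1314, Rational(-11, 2))), -1), Add(-884, Pow(Rational(-11, 2), 2), Mul(-546, Rational(-11, 2)))), -1) = Pow(Mul(Pow(Add(419549, Rational(121, 4), 7227), -1), Add(-884, Rational(121, 4), 3003)), -1) = Pow(Mul(Pow(Rational(1707225, 4), -1), Rational(8597, 4)), -1) = Pow(Mul(Rational(4, 1707225), Rational(8597, 4)), -1) = Pow(Rational(8597, 1707225), -1) = Rational(1707225, 8597)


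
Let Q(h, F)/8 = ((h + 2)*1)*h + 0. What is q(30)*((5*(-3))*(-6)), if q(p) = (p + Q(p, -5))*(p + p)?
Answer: 41634000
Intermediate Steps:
Q(h, F) = 8*h*(2 + h) (Q(h, F) = 8*(((h + 2)*1)*h + 0) = 8*(((2 + h)*1)*h + 0) = 8*((2 + h)*h + 0) = 8*(h*(2 + h) + 0) = 8*(h*(2 + h)) = 8*h*(2 + h))
q(p) = 2*p*(p + 8*p*(2 + p)) (q(p) = (p + 8*p*(2 + p))*(p + p) = (p + 8*p*(2 + p))*(2*p) = 2*p*(p + 8*p*(2 + p)))
q(30)*((5*(-3))*(-6)) = (30**2*(34 + 16*30))*((5*(-3))*(-6)) = (900*(34 + 480))*(-15*(-6)) = (900*514)*90 = 462600*90 = 41634000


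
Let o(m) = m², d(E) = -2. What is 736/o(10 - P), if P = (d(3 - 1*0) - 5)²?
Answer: 736/1521 ≈ 0.48389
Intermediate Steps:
P = 49 (P = (-2 - 5)² = (-7)² = 49)
736/o(10 - P) = 736/((10 - 1*49)²) = 736/((10 - 49)²) = 736/((-39)²) = 736/1521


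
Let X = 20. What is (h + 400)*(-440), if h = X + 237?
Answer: -289080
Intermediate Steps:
h = 257 (h = 20 + 237 = 257)
(h + 400)*(-440) = (257 + 400)*(-440) = 657*(-440) = -289080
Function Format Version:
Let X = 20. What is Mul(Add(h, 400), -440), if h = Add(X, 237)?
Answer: -289080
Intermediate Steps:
h = 257 (h = Add(20, 237) = 257)
Mul(Add(h, 400), -440) = Mul(Add(257, 400), -440) = Mul(657, -440) = -289080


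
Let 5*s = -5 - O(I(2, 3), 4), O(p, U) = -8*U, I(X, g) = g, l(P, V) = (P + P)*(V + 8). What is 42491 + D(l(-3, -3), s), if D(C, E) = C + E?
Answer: 212332/5 ≈ 42466.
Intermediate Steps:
l(P, V) = 2*P*(8 + V) (l(P, V) = (2*P)*(8 + V) = 2*P*(8 + V))
s = 27/5 (s = (-5 - (-8)*4)/5 = (-5 - 1*(-32))/5 = (-5 + 32)/5 = (1/5)*27 = 27/5 ≈ 5.4000)
42491 + D(l(-3, -3), s) = 42491 + (2*(-3)*(8 - 3) + 27/5) = 42491 + (2*(-3)*5 + 27/5) = 42491 + (-30 + 27/5) = 42491 - 123/5 = 212332/5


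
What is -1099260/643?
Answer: -1099260/643 ≈ -1709.6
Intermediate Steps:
-1099260/643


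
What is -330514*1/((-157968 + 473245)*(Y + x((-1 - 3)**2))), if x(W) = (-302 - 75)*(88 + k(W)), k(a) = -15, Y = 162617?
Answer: -165257/21296330796 ≈ -7.7599e-6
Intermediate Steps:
x(W) = -27521 (x(W) = (-302 - 75)*(88 - 15) = -377*73 = -27521)
-330514*1/((-157968 + 473245)*(Y + x((-1 - 3)**2))) = -330514*1/((-157968 + 473245)*(162617 - 27521)) = -330514/(315277*135096) = -330514/42592661592 = -330514*1/42592661592 = -165257/21296330796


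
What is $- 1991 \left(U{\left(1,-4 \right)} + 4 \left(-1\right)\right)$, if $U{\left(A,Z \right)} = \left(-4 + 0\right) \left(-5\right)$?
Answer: $-31856$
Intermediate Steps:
$U{\left(A,Z \right)} = 20$ ($U{\left(A,Z \right)} = \left(-4\right) \left(-5\right) = 20$)
$- 1991 \left(U{\left(1,-4 \right)} + 4 \left(-1\right)\right) = - 1991 \left(20 + 4 \left(-1\right)\right) = - 1991 \left(20 - 4\right) = \left(-1991\right) 16 = -31856$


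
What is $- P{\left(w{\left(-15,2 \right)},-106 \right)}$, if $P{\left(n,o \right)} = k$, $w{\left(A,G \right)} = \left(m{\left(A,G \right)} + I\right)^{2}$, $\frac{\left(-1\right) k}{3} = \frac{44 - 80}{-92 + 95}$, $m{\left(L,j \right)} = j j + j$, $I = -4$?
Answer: $-36$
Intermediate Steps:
$m{\left(L,j \right)} = j + j^{2}$ ($m{\left(L,j \right)} = j^{2} + j = j + j^{2}$)
$k = 36$ ($k = - 3 \frac{44 - 80}{-92 + 95} = - 3 \left(- \frac{36}{3}\right) = - 3 \left(\left(-36\right) \frac{1}{3}\right) = \left(-3\right) \left(-12\right) = 36$)
$w{\left(A,G \right)} = \left(-4 + G \left(1 + G\right)\right)^{2}$ ($w{\left(A,G \right)} = \left(G \left(1 + G\right) - 4\right)^{2} = \left(-4 + G \left(1 + G\right)\right)^{2}$)
$P{\left(n,o \right)} = 36$
$- P{\left(w{\left(-15,2 \right)},-106 \right)} = \left(-1\right) 36 = -36$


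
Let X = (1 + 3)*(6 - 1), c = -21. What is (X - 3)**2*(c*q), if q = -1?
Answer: 6069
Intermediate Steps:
X = 20 (X = 4*5 = 20)
(X - 3)**2*(c*q) = (20 - 3)**2*(-21*(-1)) = 17**2*21 = 289*21 = 6069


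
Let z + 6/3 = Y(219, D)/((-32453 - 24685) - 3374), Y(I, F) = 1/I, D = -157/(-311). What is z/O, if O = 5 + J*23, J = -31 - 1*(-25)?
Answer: 26504257/1762533024 ≈ 0.015038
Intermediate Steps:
J = -6 (J = -31 + 25 = -6)
D = 157/311 (D = -157*(-1/311) = 157/311 ≈ 0.50482)
O = -133 (O = 5 - 6*23 = 5 - 138 = -133)
z = -26504257/13252128 (z = -2 + 1/(219*((-32453 - 24685) - 3374)) = -2 + 1/(219*(-57138 - 3374)) = -2 + (1/219)/(-60512) = -2 + (1/219)*(-1/60512) = -2 - 1/13252128 = -26504257/13252128 ≈ -2.0000)
z/O = -26504257/13252128/(-133) = -26504257/13252128*(-1/133) = 26504257/1762533024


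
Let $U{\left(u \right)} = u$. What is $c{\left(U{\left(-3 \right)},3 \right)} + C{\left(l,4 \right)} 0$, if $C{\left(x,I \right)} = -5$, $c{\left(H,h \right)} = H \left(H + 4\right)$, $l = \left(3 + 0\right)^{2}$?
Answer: $-3$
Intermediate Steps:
$l = 9$ ($l = 3^{2} = 9$)
$c{\left(H,h \right)} = H \left(4 + H\right)$
$c{\left(U{\left(-3 \right)},3 \right)} + C{\left(l,4 \right)} 0 = - 3 \left(4 - 3\right) - 0 = \left(-3\right) 1 + 0 = -3 + 0 = -3$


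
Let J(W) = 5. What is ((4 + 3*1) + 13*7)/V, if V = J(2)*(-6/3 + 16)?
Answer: 7/5 ≈ 1.4000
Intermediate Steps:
V = 70 (V = 5*(-6/3 + 16) = 5*(-6*1/3 + 16) = 5*(-2 + 16) = 5*14 = 70)
((4 + 3*1) + 13*7)/V = ((4 + 3*1) + 13*7)/70 = ((4 + 3) + 91)*(1/70) = (7 + 91)*(1/70) = 98*(1/70) = 7/5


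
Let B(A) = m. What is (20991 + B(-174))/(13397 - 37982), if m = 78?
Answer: -7023/8195 ≈ -0.85699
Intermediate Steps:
B(A) = 78
(20991 + B(-174))/(13397 - 37982) = (20991 + 78)/(13397 - 37982) = 21069/(-24585) = 21069*(-1/24585) = -7023/8195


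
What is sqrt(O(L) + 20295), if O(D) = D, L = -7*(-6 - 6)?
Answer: sqrt(20379) ≈ 142.76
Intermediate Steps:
L = 84 (L = -7*(-12) = 84)
sqrt(O(L) + 20295) = sqrt(84 + 20295) = sqrt(20379)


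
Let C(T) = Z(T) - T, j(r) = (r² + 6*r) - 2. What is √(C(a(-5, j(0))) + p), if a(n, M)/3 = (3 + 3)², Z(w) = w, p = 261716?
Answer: 2*√65429 ≈ 511.58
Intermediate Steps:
j(r) = -2 + r² + 6*r
a(n, M) = 108 (a(n, M) = 3*(3 + 3)² = 3*6² = 3*36 = 108)
C(T) = 0 (C(T) = T - T = 0)
√(C(a(-5, j(0))) + p) = √(0 + 261716) = √261716 = 2*√65429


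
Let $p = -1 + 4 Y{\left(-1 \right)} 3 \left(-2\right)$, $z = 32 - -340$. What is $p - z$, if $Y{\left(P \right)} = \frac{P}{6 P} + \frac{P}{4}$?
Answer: $-371$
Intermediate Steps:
$Y{\left(P \right)} = \frac{1}{6} + \frac{P}{4}$ ($Y{\left(P \right)} = P \frac{1}{6 P} + P \frac{1}{4} = \frac{1}{6} + \frac{P}{4}$)
$z = 372$ ($z = 32 + 340 = 372$)
$p = 1$ ($p = -1 + 4 \left(\frac{1}{6} + \frac{1}{4} \left(-1\right)\right) 3 \left(-2\right) = -1 + 4 \left(\frac{1}{6} - \frac{1}{4}\right) 3 \left(-2\right) = -1 + 4 \left(- \frac{1}{12}\right) 3 \left(-2\right) = -1 + \left(- \frac{1}{3}\right) 3 \left(-2\right) = -1 - -2 = -1 + 2 = 1$)
$p - z = 1 - 372 = -371$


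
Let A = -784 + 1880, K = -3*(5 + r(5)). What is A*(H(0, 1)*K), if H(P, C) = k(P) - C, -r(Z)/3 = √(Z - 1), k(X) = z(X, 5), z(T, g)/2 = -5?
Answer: -36168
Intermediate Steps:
z(T, g) = -10 (z(T, g) = 2*(-5) = -10)
k(X) = -10
r(Z) = -3*√(-1 + Z) (r(Z) = -3*√(Z - 1) = -3*√(-1 + Z))
H(P, C) = -10 - C
K = 3 (K = -3*(5 - 3*√(-1 + 5)) = -3*(5 - 3*√4) = -3*(5 - 3*2) = -3*(5 - 6) = -3*(-1) = 3)
A = 1096
A*(H(0, 1)*K) = 1096*((-10 - 1*1)*3) = 1096*((-10 - 1)*3) = 1096*(-11*3) = 1096*(-33) = -36168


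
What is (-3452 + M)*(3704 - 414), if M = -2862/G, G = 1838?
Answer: -10441864510/919 ≈ -1.1362e+7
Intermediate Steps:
M = -1431/919 (M = -2862/1838 = -2862*1/1838 = -1431/919 ≈ -1.5571)
(-3452 + M)*(3704 - 414) = (-3452 - 1431/919)*(3704 - 414) = -3173819/919*3290 = -10441864510/919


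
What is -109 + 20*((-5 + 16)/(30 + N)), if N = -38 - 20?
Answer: -818/7 ≈ -116.86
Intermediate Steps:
N = -58
-109 + 20*((-5 + 16)/(30 + N)) = -109 + 20*((-5 + 16)/(30 - 58)) = -109 + 20*(11/(-28)) = -109 + 20*(11*(-1/28)) = -109 + 20*(-11/28) = -109 - 55/7 = -818/7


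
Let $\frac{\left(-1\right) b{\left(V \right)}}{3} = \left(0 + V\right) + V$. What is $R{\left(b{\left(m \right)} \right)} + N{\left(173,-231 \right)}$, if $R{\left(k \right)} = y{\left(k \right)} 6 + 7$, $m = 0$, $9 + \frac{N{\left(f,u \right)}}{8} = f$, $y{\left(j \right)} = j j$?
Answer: $1319$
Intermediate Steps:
$y{\left(j \right)} = j^{2}$
$N{\left(f,u \right)} = -72 + 8 f$
$b{\left(V \right)} = - 6 V$ ($b{\left(V \right)} = - 3 \left(\left(0 + V\right) + V\right) = - 3 \left(V + V\right) = - 3 \cdot 2 V = - 6 V$)
$R{\left(k \right)} = 7 + 6 k^{2}$ ($R{\left(k \right)} = k^{2} \cdot 6 + 7 = 6 k^{2} + 7 = 7 + 6 k^{2}$)
$R{\left(b{\left(m \right)} \right)} + N{\left(173,-231 \right)} = \left(7 + 6 \left(\left(-6\right) 0\right)^{2}\right) + \left(-72 + 8 \cdot 173\right) = \left(7 + 6 \cdot 0^{2}\right) + \left(-72 + 1384\right) = \left(7 + 6 \cdot 0\right) + 1312 = \left(7 + 0\right) + 1312 = 7 + 1312 = 1319$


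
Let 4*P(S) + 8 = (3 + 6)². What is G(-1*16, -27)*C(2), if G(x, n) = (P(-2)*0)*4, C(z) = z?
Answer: 0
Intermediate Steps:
P(S) = 73/4 (P(S) = -2 + (3 + 6)²/4 = -2 + (¼)*9² = -2 + (¼)*81 = -2 + 81/4 = 73/4)
G(x, n) = 0 (G(x, n) = ((73/4)*0)*4 = 0*4 = 0)
G(-1*16, -27)*C(2) = 0*2 = 0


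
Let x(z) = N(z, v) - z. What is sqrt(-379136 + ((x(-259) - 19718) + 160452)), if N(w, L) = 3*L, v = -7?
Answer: 2*I*sqrt(59541) ≈ 488.02*I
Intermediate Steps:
x(z) = -21 - z (x(z) = 3*(-7) - z = -21 - z)
sqrt(-379136 + ((x(-259) - 19718) + 160452)) = sqrt(-379136 + (((-21 - 1*(-259)) - 19718) + 160452)) = sqrt(-379136 + (((-21 + 259) - 19718) + 160452)) = sqrt(-379136 + ((238 - 19718) + 160452)) = sqrt(-379136 + (-19480 + 160452)) = sqrt(-379136 + 140972) = sqrt(-238164) = 2*I*sqrt(59541)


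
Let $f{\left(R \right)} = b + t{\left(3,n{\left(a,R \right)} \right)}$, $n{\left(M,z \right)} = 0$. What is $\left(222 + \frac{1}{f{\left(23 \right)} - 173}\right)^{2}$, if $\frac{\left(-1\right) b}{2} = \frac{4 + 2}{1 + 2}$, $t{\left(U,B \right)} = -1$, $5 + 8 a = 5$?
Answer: $\frac{1561435225}{31684} \approx 49282.0$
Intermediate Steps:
$a = 0$ ($a = - \frac{5}{8} + \frac{1}{8} \cdot 5 = - \frac{5}{8} + \frac{5}{8} = 0$)
$b = -4$ ($b = - 2 \frac{4 + 2}{1 + 2} = - 2 \cdot \frac{6}{3} = - 2 \cdot 6 \cdot \frac{1}{3} = \left(-2\right) 2 = -4$)
$f{\left(R \right)} = -5$ ($f{\left(R \right)} = -4 - 1 = -5$)
$\left(222 + \frac{1}{f{\left(23 \right)} - 173}\right)^{2} = \left(222 + \frac{1}{-5 - 173}\right)^{2} = \left(222 + \frac{1}{-178}\right)^{2} = \left(222 - \frac{1}{178}\right)^{2} = \left(\frac{39515}{178}\right)^{2} = \frac{1561435225}{31684}$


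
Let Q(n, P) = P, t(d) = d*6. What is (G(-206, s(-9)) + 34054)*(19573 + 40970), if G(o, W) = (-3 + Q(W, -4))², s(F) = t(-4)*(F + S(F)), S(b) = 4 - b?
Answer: 2064697929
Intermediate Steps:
t(d) = 6*d
s(F) = -96 (s(F) = (6*(-4))*(F + (4 - F)) = -24*4 = -96)
G(o, W) = 49 (G(o, W) = (-3 - 4)² = (-7)² = 49)
(G(-206, s(-9)) + 34054)*(19573 + 40970) = (49 + 34054)*(19573 + 40970) = 34103*60543 = 2064697929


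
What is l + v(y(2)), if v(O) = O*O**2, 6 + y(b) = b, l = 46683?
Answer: 46619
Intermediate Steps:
y(b) = -6 + b
v(O) = O**3
l + v(y(2)) = 46683 + (-6 + 2)**3 = 46683 + (-4)**3 = 46683 - 64 = 46619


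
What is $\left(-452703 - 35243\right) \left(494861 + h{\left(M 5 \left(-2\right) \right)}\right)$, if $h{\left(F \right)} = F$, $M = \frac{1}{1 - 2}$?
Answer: $-241470324966$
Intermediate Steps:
$M = -1$ ($M = \frac{1}{-1} = -1$)
$\left(-452703 - 35243\right) \left(494861 + h{\left(M 5 \left(-2\right) \right)}\right) = \left(-452703 - 35243\right) \left(494861 + \left(-1\right) 5 \left(-2\right)\right) = - 487946 \left(494861 - -10\right) = - 487946 \left(494861 + 10\right) = \left(-487946\right) 494871 = -241470324966$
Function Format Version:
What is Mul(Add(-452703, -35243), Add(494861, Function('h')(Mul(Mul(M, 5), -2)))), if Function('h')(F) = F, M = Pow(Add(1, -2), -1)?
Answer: -241470324966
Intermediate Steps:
M = -1 (M = Pow(-1, -1) = -1)
Mul(Add(-452703, -35243), Add(494861, Function('h')(Mul(Mul(M, 5), -2)))) = Mul(Add(-452703, -35243), Add(494861, Mul(Mul(-1, 5), -2))) = Mul(-487946, Add(494861, Mul(-5, -2))) = Mul(-487946, Add(494861, 10)) = Mul(-487946, 494871) = -241470324966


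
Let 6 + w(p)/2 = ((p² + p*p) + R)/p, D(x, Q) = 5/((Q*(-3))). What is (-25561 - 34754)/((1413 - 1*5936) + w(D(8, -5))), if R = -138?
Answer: 36189/3217 ≈ 11.249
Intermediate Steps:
D(x, Q) = -5/(3*Q) (D(x, Q) = 5/((-3*Q)) = 5*(-1/(3*Q)) = -5/(3*Q))
w(p) = -12 + 2*(-138 + 2*p²)/p (w(p) = -12 + 2*(((p² + p*p) - 138)/p) = -12 + 2*(((p² + p²) - 138)/p) = -12 + 2*((2*p² - 138)/p) = -12 + 2*((-138 + 2*p²)/p) = -12 + 2*(-138 + 2*p²)/p)
(-25561 - 34754)/((1413 - 1*5936) + w(D(8, -5))) = (-25561 - 34754)/((1413 - 1*5936) + (-12 - 276/((-5/3/(-5))) + 4*(-5/3/(-5)))) = -60315/((1413 - 5936) + (-12 - 276/((-5/3*(-⅕))) + 4*(-5/3*(-⅕)))) = -60315/(-4523 + (-12 - 276/⅓ + 4*(⅓))) = -60315/(-4523 + (-12 - 276*3 + 4/3)) = -60315/(-4523 + (-12 - 828 + 4/3)) = -60315/(-4523 - 2516/3) = -60315/(-16085/3) = -60315*(-3/16085) = 36189/3217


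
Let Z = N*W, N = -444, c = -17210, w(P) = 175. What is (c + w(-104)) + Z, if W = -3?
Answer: -15703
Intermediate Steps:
Z = 1332 (Z = -444*(-3) = 1332)
(c + w(-104)) + Z = (-17210 + 175) + 1332 = -17035 + 1332 = -15703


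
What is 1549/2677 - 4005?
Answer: -10719836/2677 ≈ -4004.4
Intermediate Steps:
1549/2677 - 4005 = -10719836/2677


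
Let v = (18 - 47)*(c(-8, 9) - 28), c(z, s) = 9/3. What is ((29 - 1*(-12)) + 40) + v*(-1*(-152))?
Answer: 110281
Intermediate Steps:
c(z, s) = 3 (c(z, s) = 9*(⅓) = 3)
v = 725 (v = (18 - 47)*(3 - 28) = -29*(-25) = 725)
((29 - 1*(-12)) + 40) + v*(-1*(-152)) = ((29 - 1*(-12)) + 40) + 725*(-1*(-152)) = ((29 + 12) + 40) + 725*152 = (41 + 40) + 110200 = 81 + 110200 = 110281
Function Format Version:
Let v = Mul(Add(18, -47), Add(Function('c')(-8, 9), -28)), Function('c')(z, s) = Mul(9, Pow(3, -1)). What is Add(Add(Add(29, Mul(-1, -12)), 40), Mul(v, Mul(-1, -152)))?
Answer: 110281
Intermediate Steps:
Function('c')(z, s) = 3 (Function('c')(z, s) = Mul(9, Rational(1, 3)) = 3)
v = 725 (v = Mul(Add(18, -47), Add(3, -28)) = Mul(-29, -25) = 725)
Add(Add(Add(29, Mul(-1, -12)), 40), Mul(v, Mul(-1, -152))) = Add(Add(Add(29, Mul(-1, -12)), 40), Mul(725, Mul(-1, -152))) = Add(Add(Add(29, 12), 40), Mul(725, 152)) = Add(Add(41, 40), 110200) = Add(81, 110200) = 110281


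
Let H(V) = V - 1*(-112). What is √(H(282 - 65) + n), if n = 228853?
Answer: √229182 ≈ 478.73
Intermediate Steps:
H(V) = 112 + V (H(V) = V + 112 = 112 + V)
√(H(282 - 65) + n) = √((112 + (282 - 65)) + 228853) = √((112 + 217) + 228853) = √(329 + 228853) = √229182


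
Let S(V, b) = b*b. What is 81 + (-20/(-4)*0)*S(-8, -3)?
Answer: 81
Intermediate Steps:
S(V, b) = b²
81 + (-20/(-4)*0)*S(-8, -3) = 81 + (-20/(-4)*0)*(-3)² = 81 + (-20*(-1)/4*0)*9 = 81 + (-5*(-1)*0)*9 = 81 + (5*0)*9 = 81 + 0*9 = 81 + 0 = 81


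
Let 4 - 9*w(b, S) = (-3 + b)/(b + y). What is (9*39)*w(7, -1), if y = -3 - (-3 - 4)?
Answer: 1560/11 ≈ 141.82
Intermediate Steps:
y = 4 (y = -3 - 1*(-7) = -3 + 7 = 4)
w(b, S) = 4/9 - (-3 + b)/(9*(4 + b)) (w(b, S) = 4/9 - (-3 + b)/(9*(b + 4)) = 4/9 - (-3 + b)/(9*(4 + b)))
(9*39)*w(7, -1) = (9*39)*((19 + 3*7)/(9*(4 + 7))) = 351*((1/9)*(19 + 21)/11) = 351*((1/9)*(1/11)*40) = 351*(40/99) = 1560/11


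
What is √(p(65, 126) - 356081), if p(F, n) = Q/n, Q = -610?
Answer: 8*I*√2453654/21 ≈ 596.73*I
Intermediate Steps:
p(F, n) = -610/n
√(p(65, 126) - 356081) = √(-610/126 - 356081) = √(-610*1/126 - 356081) = √(-305/63 - 356081) = √(-22433408/63) = 8*I*√2453654/21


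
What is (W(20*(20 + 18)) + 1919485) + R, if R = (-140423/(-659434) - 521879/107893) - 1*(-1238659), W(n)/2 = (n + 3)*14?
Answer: 226216299983281749/71148312562 ≈ 3.1795e+6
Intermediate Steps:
W(n) = 84 + 28*n (W(n) = 2*((n + 3)*14) = 2*((3 + n)*14) = 2*(42 + 14*n) = 84 + 28*n)
R = 88128168695636611/71148312562 (R = (-140423*(-1/659434) - 521879*1/107893) + 1238659 = (140423/659434 - 521879/107893) + 1238659 = -328994097747/71148312562 + 1238659 = 88128168695636611/71148312562 ≈ 1.2387e+6)
(W(20*(20 + 18)) + 1919485) + R = ((84 + 28*(20*(20 + 18))) + 1919485) + 88128168695636611/71148312562 = ((84 + 28*(20*38)) + 1919485) + 88128168695636611/71148312562 = ((84 + 28*760) + 1919485) + 88128168695636611/71148312562 = ((84 + 21280) + 1919485) + 88128168695636611/71148312562 = (21364 + 1919485) + 88128168695636611/71148312562 = 1940849 + 88128168695636611/71148312562 = 226216299983281749/71148312562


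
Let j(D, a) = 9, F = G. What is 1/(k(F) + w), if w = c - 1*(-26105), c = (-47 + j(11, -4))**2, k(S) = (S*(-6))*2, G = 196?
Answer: 1/25197 ≈ 3.9687e-5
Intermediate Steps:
F = 196
k(S) = -12*S (k(S) = -6*S*2 = -12*S)
c = 1444 (c = (-47 + 9)**2 = (-38)**2 = 1444)
w = 27549 (w = 1444 - 1*(-26105) = 1444 + 26105 = 27549)
1/(k(F) + w) = 1/(-12*196 + 27549) = 1/(-2352 + 27549) = 1/25197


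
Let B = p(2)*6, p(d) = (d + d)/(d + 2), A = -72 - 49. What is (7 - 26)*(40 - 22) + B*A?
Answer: -1068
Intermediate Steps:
A = -121
p(d) = 2*d/(2 + d) (p(d) = (2*d)/(2 + d) = 2*d/(2 + d))
B = 6 (B = (2*2/(2 + 2))*6 = (2*2/4)*6 = (2*2*(¼))*6 = 1*6 = 6)
(7 - 26)*(40 - 22) + B*A = (7 - 26)*(40 - 22) + 6*(-121) = -19*18 - 726 = -342 - 726 = -1068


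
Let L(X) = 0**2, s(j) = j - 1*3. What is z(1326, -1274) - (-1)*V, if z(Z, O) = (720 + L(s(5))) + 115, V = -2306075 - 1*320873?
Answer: -2626113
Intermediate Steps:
s(j) = -3 + j (s(j) = j - 3 = -3 + j)
V = -2626948 (V = -2306075 - 320873 = -2626948)
L(X) = 0
z(Z, O) = 835 (z(Z, O) = (720 + 0) + 115 = 720 + 115 = 835)
z(1326, -1274) - (-1)*V = 835 - (-1)*(-2626948) = 835 - 1*2626948 = 835 - 2626948 = -2626113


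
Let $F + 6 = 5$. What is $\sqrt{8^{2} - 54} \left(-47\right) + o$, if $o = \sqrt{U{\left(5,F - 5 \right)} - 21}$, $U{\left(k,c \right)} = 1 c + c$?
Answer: $- 47 \sqrt{10} + i \sqrt{33} \approx -148.63 + 5.7446 i$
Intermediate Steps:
$F = -1$ ($F = -6 + 5 = -1$)
$U{\left(k,c \right)} = 2 c$ ($U{\left(k,c \right)} = c + c = 2 c$)
$o = i \sqrt{33}$ ($o = \sqrt{2 \left(-1 - 5\right) - 21} = \sqrt{2 \left(-6\right) - 21} = \sqrt{-12 - 21} = \sqrt{-33} = i \sqrt{33} \approx 5.7446 i$)
$\sqrt{8^{2} - 54} \left(-47\right) + o = \sqrt{8^{2} - 54} \left(-47\right) + i \sqrt{33} = \sqrt{64 - 54} \left(-47\right) + i \sqrt{33} = \sqrt{10} \left(-47\right) + i \sqrt{33} = - 47 \sqrt{10} + i \sqrt{33}$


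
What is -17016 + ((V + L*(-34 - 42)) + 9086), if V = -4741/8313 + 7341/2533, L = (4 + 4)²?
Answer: -15844238438/1238637 ≈ -12792.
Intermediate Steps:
L = 64 (L = 8² = 64)
V = 2883340/1238637 (V = -4741*1/8313 + 7341*(1/2533) = -4741/8313 + 7341/2533 = 2883340/1238637 ≈ 2.3278)
-17016 + ((V + L*(-34 - 42)) + 9086) = -17016 + ((2883340/1238637 + 64*(-34 - 42)) + 9086) = -17016 + ((2883340/1238637 + 64*(-76)) + 9086) = -17016 + ((2883340/1238637 - 4864) + 9086) = -17016 + (-6021847028/1238637 + 9086) = -17016 + 5232408754/1238637 = -15844238438/1238637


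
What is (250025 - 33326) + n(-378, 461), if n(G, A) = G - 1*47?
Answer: 216274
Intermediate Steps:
n(G, A) = -47 + G (n(G, A) = G - 47 = -47 + G)
(250025 - 33326) + n(-378, 461) = (250025 - 33326) + (-47 - 378) = 216699 - 425 = 216274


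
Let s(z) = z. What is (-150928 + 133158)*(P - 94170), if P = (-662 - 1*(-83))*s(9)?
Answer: 1766000370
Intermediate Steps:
P = -5211 (P = (-662 - 1*(-83))*9 = (-662 + 83)*9 = -579*9 = -5211)
(-150928 + 133158)*(P - 94170) = (-150928 + 133158)*(-5211 - 94170) = -17770*(-99381) = 1766000370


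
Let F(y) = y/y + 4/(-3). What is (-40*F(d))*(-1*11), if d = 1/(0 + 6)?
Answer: -440/3 ≈ -146.67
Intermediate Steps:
d = 1/6 ≈ 0.16667
F(y) = -1/3 (F(y) = 1 + 4*(-1/3) = 1 - 4/3 = -1/3)
(-40*F(d))*(-1*11) = (-40*(-1/3))*(-1*11) = (40/3)*(-11) = -440/3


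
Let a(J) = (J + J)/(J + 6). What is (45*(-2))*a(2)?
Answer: -45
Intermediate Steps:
a(J) = 2*J/(6 + J) (a(J) = (2*J)/(6 + J) = 2*J/(6 + J))
(45*(-2))*a(2) = (45*(-2))*(2*2/(6 + 2)) = -180*2/8 = -90*½ = -45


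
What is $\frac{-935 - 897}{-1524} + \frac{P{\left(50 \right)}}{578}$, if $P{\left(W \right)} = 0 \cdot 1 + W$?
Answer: $\frac{141887}{110109} \approx 1.2886$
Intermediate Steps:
$P{\left(W \right)} = W$ ($P{\left(W \right)} = 0 + W = W$)
$\frac{-935 - 897}{-1524} + \frac{P{\left(50 \right)}}{578} = \frac{-935 - 897}{-1524} + \frac{50}{578} = \left(-1832\right) \left(- \frac{1}{1524}\right) + 50 \cdot \frac{1}{578} = \frac{458}{381} + \frac{25}{289} = \frac{141887}{110109}$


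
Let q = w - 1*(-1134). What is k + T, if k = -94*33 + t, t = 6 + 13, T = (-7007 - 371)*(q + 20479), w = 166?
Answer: -160688545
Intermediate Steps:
q = 1300 (q = 166 - 1*(-1134) = 166 + 1134 = 1300)
T = -160685462 (T = (-7007 - 371)*(1300 + 20479) = -7378*21779 = -160685462)
t = 19
k = -3083 (k = -94*33 + 19 = -3102 + 19 = -3083)
k + T = -3083 - 160685462 = -160688545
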